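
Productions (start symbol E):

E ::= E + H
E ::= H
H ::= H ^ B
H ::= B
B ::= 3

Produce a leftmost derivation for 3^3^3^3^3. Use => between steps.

E => H   [E ::= H]
H => H^B   [H ::= H ^ B]
H^B => H^B^B   [H ::= H ^ B]
H^B^B => H^B^B^B   [H ::= H ^ B]
H^B^B^B => H^B^B^B^B   [H ::= H ^ B]
H^B^B^B^B => B^B^B^B^B   [H ::= B]
B^B^B^B^B => 3^B^B^B^B   [B ::= 3]
3^B^B^B^B => 3^3^B^B^B   [B ::= 3]
3^3^B^B^B => 3^3^3^B^B   [B ::= 3]
3^3^3^B^B => 3^3^3^3^B   [B ::= 3]
3^3^3^3^B => 3^3^3^3^3   [B ::= 3]

E=>H=>H^B=>H^B^B=>H^B^B^B=>H^B^B^B^B=>B^B^B^B^B=>3^B^B^B^B=>3^3^B^B^B=>3^3^3^B^B=>3^3^3^3^B=>3^3^3^3^3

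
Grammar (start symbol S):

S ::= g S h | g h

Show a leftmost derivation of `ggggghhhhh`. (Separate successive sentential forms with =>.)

S => gSh => ggShh => gggShhh => ggggShhhh => ggggghhhhh

S => gSh   [S ::= g S h]
gSh => ggShh   [S ::= g S h]
ggShh => gggShhh   [S ::= g S h]
gggShhh => ggggShhhh   [S ::= g S h]
ggggShhhh => ggggghhhhh   [S ::= g h]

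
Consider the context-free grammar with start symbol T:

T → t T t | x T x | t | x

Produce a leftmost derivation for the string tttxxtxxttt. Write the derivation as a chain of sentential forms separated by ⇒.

T ⇒ tTt ⇒ ttTtt ⇒ tttTttt ⇒ tttxTxttt ⇒ tttxxTxxttt ⇒ tttxxtxxttt

T ⇒ tTt   [T → t T t]
tTt ⇒ ttTtt   [T → t T t]
ttTtt ⇒ tttTttt   [T → t T t]
tttTttt ⇒ tttxTxttt   [T → x T x]
tttxTxttt ⇒ tttxxTxxttt   [T → x T x]
tttxxTxxttt ⇒ tttxxtxxttt   [T → t]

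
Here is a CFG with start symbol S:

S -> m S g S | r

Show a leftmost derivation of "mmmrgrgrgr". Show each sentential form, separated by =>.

S => mSgS => mmSgSgS => mmmSgSgSgS => mmmrgSgSgS => mmmrgrgSgS => mmmrgrgrgS => mmmrgrgrgr

S => mSgS   [S -> m S g S]
mSgS => mmSgSgS   [S -> m S g S]
mmSgSgS => mmmSgSgSgS   [S -> m S g S]
mmmSgSgSgS => mmmrgSgSgS   [S -> r]
mmmrgSgSgS => mmmrgrgSgS   [S -> r]
mmmrgrgSgS => mmmrgrgrgS   [S -> r]
mmmrgrgrgS => mmmrgrgrgr   [S -> r]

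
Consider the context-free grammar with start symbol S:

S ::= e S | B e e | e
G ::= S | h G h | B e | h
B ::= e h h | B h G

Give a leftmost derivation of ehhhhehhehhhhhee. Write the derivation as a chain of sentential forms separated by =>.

S => Bee => BhGee => BhGhGee => ehhhGhGee => ehhhhGhhGee => ehhhhBehhGee => ehhhhehhehhGee => ehhhhehhehhhGhee => ehhhhehhehhhhhee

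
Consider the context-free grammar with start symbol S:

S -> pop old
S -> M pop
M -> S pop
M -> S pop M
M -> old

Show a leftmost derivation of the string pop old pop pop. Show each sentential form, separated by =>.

S => M pop   [S -> M pop]
M pop => S pop pop   [M -> S pop]
S pop pop => pop old pop pop   [S -> pop old]

S => M pop => S pop pop => pop old pop pop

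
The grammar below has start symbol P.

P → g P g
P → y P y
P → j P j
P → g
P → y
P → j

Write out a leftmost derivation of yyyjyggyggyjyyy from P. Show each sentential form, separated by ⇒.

P ⇒ yPy ⇒ yyPyy ⇒ yyyPyyy ⇒ yyyjPjyyy ⇒ yyyjyPyjyyy ⇒ yyyjygPgyjyyy ⇒ yyyjyggPggyjyyy ⇒ yyyjyggyggyjyyy

P ⇒ yPy   [P → y P y]
yPy ⇒ yyPyy   [P → y P y]
yyPyy ⇒ yyyPyyy   [P → y P y]
yyyPyyy ⇒ yyyjPjyyy   [P → j P j]
yyyjPjyyy ⇒ yyyjyPyjyyy   [P → y P y]
yyyjyPyjyyy ⇒ yyyjygPgyjyyy   [P → g P g]
yyyjygPgyjyyy ⇒ yyyjyggPggyjyyy   [P → g P g]
yyyjyggPggyjyyy ⇒ yyyjyggyggyjyyy   [P → y]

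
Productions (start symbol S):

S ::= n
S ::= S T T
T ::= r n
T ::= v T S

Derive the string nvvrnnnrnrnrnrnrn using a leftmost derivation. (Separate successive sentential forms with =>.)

S => STT   [S ::= S T T]
STT => STTTT   [S ::= S T T]
STTTT => STTTTTT   [S ::= S T T]
STTTTTT => nTTTTTT   [S ::= n]
nTTTTTT => nvTSTTTTT   [T ::= v T S]
nvTSTTTTT => nvvTSSTTTTT   [T ::= v T S]
nvvTSSTTTTT => nvvrnSSTTTTT   [T ::= r n]
nvvrnSSTTTTT => nvvrnnSTTTTT   [S ::= n]
nvvrnnSTTTTT => nvvrnnnTTTTT   [S ::= n]
nvvrnnnTTTTT => nvvrnnnrnTTTT   [T ::= r n]
nvvrnnnrnTTTT => nvvrnnnrnrnTTT   [T ::= r n]
nvvrnnnrnrnTTT => nvvrnnnrnrnrnTT   [T ::= r n]
nvvrnnnrnrnrnTT => nvvrnnnrnrnrnrnT   [T ::= r n]
nvvrnnnrnrnrnrnT => nvvrnnnrnrnrnrnrn   [T ::= r n]

S => STT => STTTT => STTTTTT => nTTTTTT => nvTSTTTTT => nvvTSSTTTTT => nvvrnSSTTTTT => nvvrnnSTTTTT => nvvrnnnTTTTT => nvvrnnnrnTTTT => nvvrnnnrnrnTTT => nvvrnnnrnrnrnTT => nvvrnnnrnrnrnrnT => nvvrnnnrnrnrnrnrn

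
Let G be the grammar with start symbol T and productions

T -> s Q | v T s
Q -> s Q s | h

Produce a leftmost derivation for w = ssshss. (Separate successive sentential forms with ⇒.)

T⇒sQ⇒ssQs⇒sssQss⇒ssshss

T ⇒ sQ   [T -> s Q]
sQ ⇒ ssQs   [Q -> s Q s]
ssQs ⇒ sssQss   [Q -> s Q s]
sssQss ⇒ ssshss   [Q -> h]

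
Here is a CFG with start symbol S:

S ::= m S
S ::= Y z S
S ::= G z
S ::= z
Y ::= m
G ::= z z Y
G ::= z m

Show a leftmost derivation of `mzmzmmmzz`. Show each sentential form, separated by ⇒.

S ⇒ YzS   [S ::= Y z S]
YzS ⇒ mzS   [Y ::= m]
mzS ⇒ mzYzS   [S ::= Y z S]
mzYzS ⇒ mzmzS   [Y ::= m]
mzmzS ⇒ mzmzmS   [S ::= m S]
mzmzmS ⇒ mzmzmmS   [S ::= m S]
mzmzmmS ⇒ mzmzmmYzS   [S ::= Y z S]
mzmzmmYzS ⇒ mzmzmmmzS   [Y ::= m]
mzmzmmmzS ⇒ mzmzmmmzz   [S ::= z]

S⇒YzS⇒mzS⇒mzYzS⇒mzmzS⇒mzmzmS⇒mzmzmmS⇒mzmzmmYzS⇒mzmzmmmzS⇒mzmzmmmzz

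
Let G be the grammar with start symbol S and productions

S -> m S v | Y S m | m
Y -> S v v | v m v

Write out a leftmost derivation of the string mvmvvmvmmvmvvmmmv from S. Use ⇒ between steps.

S ⇒ mSv   [S -> m S v]
mSv ⇒ mYSmv   [S -> Y S m]
mYSmv ⇒ mvmvSmv   [Y -> v m v]
mvmvSmv ⇒ mvmvYSmmv   [S -> Y S m]
mvmvYSmmv ⇒ mvmvSvvSmmv   [Y -> S v v]
mvmvSvvSmmv ⇒ mvmvYSmvvSmmv   [S -> Y S m]
mvmvYSmvvSmmv ⇒ mvmvvmvSmvvSmmv   [Y -> v m v]
mvmvvmvSmvvSmmv ⇒ mvmvvmvmSvmvvSmmv   [S -> m S v]
mvmvvmvmSvmvvSmmv ⇒ mvmvvmvmmvmvvSmmv   [S -> m]
mvmvvmvmmvmvvSmmv ⇒ mvmvvmvmmvmvvmmmv   [S -> m]

S ⇒ mSv ⇒ mYSmv ⇒ mvmvSmv ⇒ mvmvYSmmv ⇒ mvmvSvvSmmv ⇒ mvmvYSmvvSmmv ⇒ mvmvvmvSmvvSmmv ⇒ mvmvvmvmSvmvvSmmv ⇒ mvmvvmvmmvmvvSmmv ⇒ mvmvvmvmmvmvvmmmv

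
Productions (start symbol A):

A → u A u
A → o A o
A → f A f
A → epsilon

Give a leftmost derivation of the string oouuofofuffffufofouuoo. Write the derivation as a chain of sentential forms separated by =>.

A => oAo   [A → o A o]
oAo => ooAoo   [A → o A o]
ooAoo => oouAuoo   [A → u A u]
oouAuoo => oouuAuuoo   [A → u A u]
oouuAuuoo => oouuoAouuoo   [A → o A o]
oouuoAouuoo => oouuofAfouuoo   [A → f A f]
oouuofAfouuoo => oouuofoAofouuoo   [A → o A o]
oouuofoAofouuoo => oouuofofAfofouuoo   [A → f A f]
oouuofofAfofouuoo => oouuofofuAufofouuoo   [A → u A u]
oouuofofuAufofouuoo => oouuofofufAfufofouuoo   [A → f A f]
oouuofofufAfufofouuoo => oouuofofuffAffufofouuoo   [A → f A f]
oouuofofuffAffufofouuoo => oouuofofuffffufofouuoo   [A → epsilon]

A=>oAo=>ooAoo=>oouAuoo=>oouuAuuoo=>oouuoAouuoo=>oouuofAfouuoo=>oouuofoAofouuoo=>oouuofofAfofouuoo=>oouuofofuAufofouuoo=>oouuofofufAfufofouuoo=>oouuofofuffAffufofouuoo=>oouuofofuffffufofouuoo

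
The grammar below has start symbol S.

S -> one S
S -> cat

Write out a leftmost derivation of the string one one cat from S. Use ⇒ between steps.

S ⇒ one S   [S -> one S]
one S ⇒ one one S   [S -> one S]
one one S ⇒ one one cat   [S -> cat]

S ⇒ one S ⇒ one one S ⇒ one one cat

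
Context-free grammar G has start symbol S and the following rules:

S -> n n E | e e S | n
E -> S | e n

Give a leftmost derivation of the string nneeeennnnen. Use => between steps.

S=>nnE=>nnS=>nneeS=>nneeeeS=>nneeeennE=>nneeeennS=>nneeeennnnE=>nneeeennnnen

S => nnE   [S -> n n E]
nnE => nnS   [E -> S]
nnS => nneeS   [S -> e e S]
nneeS => nneeeeS   [S -> e e S]
nneeeeS => nneeeennE   [S -> n n E]
nneeeennE => nneeeennS   [E -> S]
nneeeennS => nneeeennnnE   [S -> n n E]
nneeeennnnE => nneeeennnnen   [E -> e n]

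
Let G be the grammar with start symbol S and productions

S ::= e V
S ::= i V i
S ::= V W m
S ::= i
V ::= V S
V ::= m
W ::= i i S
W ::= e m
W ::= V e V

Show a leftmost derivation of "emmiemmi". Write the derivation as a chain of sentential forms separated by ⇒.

S ⇒ eV ⇒ eVS ⇒ eVSS ⇒ emSS ⇒ emVWmS ⇒ emVSWmS ⇒ emmSWmS ⇒ emmiWmS ⇒ emmiemmS ⇒ emmiemmi

S ⇒ eV   [S ::= e V]
eV ⇒ eVS   [V ::= V S]
eVS ⇒ eVSS   [V ::= V S]
eVSS ⇒ emSS   [V ::= m]
emSS ⇒ emVWmS   [S ::= V W m]
emVWmS ⇒ emVSWmS   [V ::= V S]
emVSWmS ⇒ emmSWmS   [V ::= m]
emmSWmS ⇒ emmiWmS   [S ::= i]
emmiWmS ⇒ emmiemmS   [W ::= e m]
emmiemmS ⇒ emmiemmi   [S ::= i]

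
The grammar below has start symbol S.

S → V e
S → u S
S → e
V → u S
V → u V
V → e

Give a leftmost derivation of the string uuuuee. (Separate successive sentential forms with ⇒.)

S⇒uS⇒uuS⇒uuVe⇒uuuVe⇒uuuuVe⇒uuuuee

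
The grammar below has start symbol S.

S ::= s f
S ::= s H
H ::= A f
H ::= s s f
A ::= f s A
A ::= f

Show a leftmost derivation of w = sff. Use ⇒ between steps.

S⇒sH⇒sAf⇒sff

S ⇒ sH   [S ::= s H]
sH ⇒ sAf   [H ::= A f]
sAf ⇒ sff   [A ::= f]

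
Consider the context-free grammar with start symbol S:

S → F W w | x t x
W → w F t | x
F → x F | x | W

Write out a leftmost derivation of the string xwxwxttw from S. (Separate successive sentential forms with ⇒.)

S ⇒ FWw   [S → F W w]
FWw ⇒ xWw   [F → x]
xWw ⇒ xwFtw   [W → w F t]
xwFtw ⇒ xwxFtw   [F → x F]
xwxFtw ⇒ xwxWtw   [F → W]
xwxWtw ⇒ xwxwFttw   [W → w F t]
xwxwFttw ⇒ xwxwxttw   [F → x]

S⇒FWw⇒xWw⇒xwFtw⇒xwxFtw⇒xwxWtw⇒xwxwFttw⇒xwxwxttw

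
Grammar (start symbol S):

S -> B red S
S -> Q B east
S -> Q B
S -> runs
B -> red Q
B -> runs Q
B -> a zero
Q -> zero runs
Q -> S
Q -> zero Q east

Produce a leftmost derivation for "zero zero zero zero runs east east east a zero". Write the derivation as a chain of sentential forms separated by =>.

S => Q B   [S -> Q B]
Q B => zero Q east B   [Q -> zero Q east]
zero Q east B => zero zero Q east east B   [Q -> zero Q east]
zero zero Q east east B => zero zero zero Q east east east B   [Q -> zero Q east]
zero zero zero Q east east east B => zero zero zero zero runs east east east B   [Q -> zero runs]
zero zero zero zero runs east east east B => zero zero zero zero runs east east east a zero   [B -> a zero]

S => Q B => zero Q east B => zero zero Q east east B => zero zero zero Q east east east B => zero zero zero zero runs east east east B => zero zero zero zero runs east east east a zero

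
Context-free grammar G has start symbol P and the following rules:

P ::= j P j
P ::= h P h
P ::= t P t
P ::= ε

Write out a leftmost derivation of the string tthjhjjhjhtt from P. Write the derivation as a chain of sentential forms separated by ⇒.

P ⇒ tPt ⇒ ttPtt ⇒ tthPhtt ⇒ tthjPjhtt ⇒ tthjhPhjhtt ⇒ tthjhjPjhjhtt ⇒ tthjhjjhjhtt

P ⇒ tPt   [P ::= t P t]
tPt ⇒ ttPtt   [P ::= t P t]
ttPtt ⇒ tthPhtt   [P ::= h P h]
tthPhtt ⇒ tthjPjhtt   [P ::= j P j]
tthjPjhtt ⇒ tthjhPhjhtt   [P ::= h P h]
tthjhPhjhtt ⇒ tthjhjPjhjhtt   [P ::= j P j]
tthjhjPjhjhtt ⇒ tthjhjjhjhtt   [P ::= ε]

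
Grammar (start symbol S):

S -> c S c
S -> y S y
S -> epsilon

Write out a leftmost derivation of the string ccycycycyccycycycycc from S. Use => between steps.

S => cSc   [S -> c S c]
cSc => ccScc   [S -> c S c]
ccScc => ccySycc   [S -> y S y]
ccySycc => ccycScycc   [S -> c S c]
ccycScycc => ccycySycycc   [S -> y S y]
ccycySycycc => ccycycScycycc   [S -> c S c]
ccycycScycycc => ccycycySycycycc   [S -> y S y]
ccycycySycycycc => ccycycycScycycycc   [S -> c S c]
ccycycycScycycycc => ccycycycySycycycycc   [S -> y S y]
ccycycycySycycycycc => ccycycycycScycycycycc   [S -> c S c]
ccycycycycScycycycycc => ccycycycyccycycycycc   [S -> epsilon]

S=>cSc=>ccScc=>ccySycc=>ccycScycc=>ccycySycycc=>ccycycScycycc=>ccycycySycycycc=>ccycycycScycycycc=>ccycycycySycycycycc=>ccycycycycScycycycycc=>ccycycycyccycycycycc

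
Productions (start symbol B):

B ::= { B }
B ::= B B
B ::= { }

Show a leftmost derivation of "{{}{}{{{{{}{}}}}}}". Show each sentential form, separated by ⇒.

B ⇒ {B}   [B ::= { B }]
{B} ⇒ {BB}   [B ::= B B]
{BB} ⇒ {BBB}   [B ::= B B]
{BBB} ⇒ {{}BB}   [B ::= { }]
{{}BB} ⇒ {{}{}B}   [B ::= { }]
{{}{}B} ⇒ {{}{}{B}}   [B ::= { B }]
{{}{}{B}} ⇒ {{}{}{{B}}}   [B ::= { B }]
{{}{}{{B}}} ⇒ {{}{}{{{B}}}}   [B ::= { B }]
{{}{}{{{B}}}} ⇒ {{}{}{{{{B}}}}}   [B ::= { B }]
{{}{}{{{{B}}}}} ⇒ {{}{}{{{{BB}}}}}   [B ::= B B]
{{}{}{{{{BB}}}}} ⇒ {{}{}{{{{{}B}}}}}   [B ::= { }]
{{}{}{{{{{}B}}}}} ⇒ {{}{}{{{{{}{}}}}}}   [B ::= { }]

B ⇒ {B} ⇒ {BB} ⇒ {BBB} ⇒ {{}BB} ⇒ {{}{}B} ⇒ {{}{}{B}} ⇒ {{}{}{{B}}} ⇒ {{}{}{{{B}}}} ⇒ {{}{}{{{{B}}}}} ⇒ {{}{}{{{{BB}}}}} ⇒ {{}{}{{{{{}B}}}}} ⇒ {{}{}{{{{{}{}}}}}}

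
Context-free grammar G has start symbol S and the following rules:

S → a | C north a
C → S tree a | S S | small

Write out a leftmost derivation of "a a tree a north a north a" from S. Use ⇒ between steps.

S ⇒ C north a   [S → C north a]
C north a ⇒ S S north a   [C → S S]
S S north a ⇒ a S north a   [S → a]
a S north a ⇒ a C north a north a   [S → C north a]
a C north a north a ⇒ a S tree a north a north a   [C → S tree a]
a S tree a north a north a ⇒ a a tree a north a north a   [S → a]

S ⇒ C north a ⇒ S S north a ⇒ a S north a ⇒ a C north a north a ⇒ a S tree a north a north a ⇒ a a tree a north a north a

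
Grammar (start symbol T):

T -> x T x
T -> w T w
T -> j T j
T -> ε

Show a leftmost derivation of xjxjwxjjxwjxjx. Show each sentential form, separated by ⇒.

T⇒xTx⇒xjTjx⇒xjxTxjx⇒xjxjTjxjx⇒xjxjwTwjxjx⇒xjxjwxTxwjxjx⇒xjxjwxjTjxwjxjx⇒xjxjwxjjxwjxjx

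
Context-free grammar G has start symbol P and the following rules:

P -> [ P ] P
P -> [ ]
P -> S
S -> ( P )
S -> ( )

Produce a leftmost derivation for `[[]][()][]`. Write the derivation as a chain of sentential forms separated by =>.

P => [P]P => [[]]P => [[]][P]P => [[]][S]P => [[]][()]P => [[]][()][]

P => [P]P   [P -> [ P ] P]
[P]P => [[]]P   [P -> [ ]]
[[]]P => [[]][P]P   [P -> [ P ] P]
[[]][P]P => [[]][S]P   [P -> S]
[[]][S]P => [[]][()]P   [S -> ( )]
[[]][()]P => [[]][()][]   [P -> [ ]]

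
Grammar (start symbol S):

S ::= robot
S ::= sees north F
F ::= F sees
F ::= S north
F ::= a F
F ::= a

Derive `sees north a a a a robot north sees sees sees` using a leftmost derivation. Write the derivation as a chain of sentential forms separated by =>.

S => sees north F => sees north a F => sees north a a F => sees north a a a F => sees north a a a F sees => sees north a a a a F sees => sees north a a a a F sees sees => sees north a a a a F sees sees sees => sees north a a a a S north sees sees sees => sees north a a a a robot north sees sees sees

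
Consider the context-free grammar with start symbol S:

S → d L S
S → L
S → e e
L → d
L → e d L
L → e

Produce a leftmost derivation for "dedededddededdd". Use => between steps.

S => dLS => dedLS => dededLS => dedededLS => dedededdS => dedededddLS => dedededddeS => dedededddedLS => dedededddededLS => dedededddededdS => dedededddededdL => dedededddededdd

S => dLS   [S → d L S]
dLS => dedLS   [L → e d L]
dedLS => dededLS   [L → e d L]
dededLS => dedededLS   [L → e d L]
dedededLS => dedededdS   [L → d]
dedededdS => dedededddLS   [S → d L S]
dedededddLS => dedededddeS   [L → e]
dedededddeS => dedededddedLS   [S → d L S]
dedededddedLS => dedededddededLS   [L → e d L]
dedededddededLS => dedededddededdS   [L → d]
dedededddededdS => dedededddededdL   [S → L]
dedededddededdL => dedededddededdd   [L → d]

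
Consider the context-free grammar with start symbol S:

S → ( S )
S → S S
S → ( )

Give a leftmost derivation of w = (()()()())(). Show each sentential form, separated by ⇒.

S ⇒ SS ⇒ (S)S ⇒ (SS)S ⇒ (SSS)S ⇒ (SSSS)S ⇒ (()SSS)S ⇒ (()()SS)S ⇒ (()()()S)S ⇒ (()()()())S ⇒ (()()()())()

S ⇒ SS   [S → S S]
SS ⇒ (S)S   [S → ( S )]
(S)S ⇒ (SS)S   [S → S S]
(SS)S ⇒ (SSS)S   [S → S S]
(SSS)S ⇒ (SSSS)S   [S → S S]
(SSSS)S ⇒ (()SSS)S   [S → ( )]
(()SSS)S ⇒ (()()SS)S   [S → ( )]
(()()SS)S ⇒ (()()()S)S   [S → ( )]
(()()()S)S ⇒ (()()()())S   [S → ( )]
(()()()())S ⇒ (()()()())()   [S → ( )]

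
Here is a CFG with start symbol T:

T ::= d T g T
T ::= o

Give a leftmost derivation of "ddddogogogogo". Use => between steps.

T => dTgT   [T ::= d T g T]
dTgT => ddTgTgT   [T ::= d T g T]
ddTgTgT => dddTgTgTgT   [T ::= d T g T]
dddTgTgTgT => ddddTgTgTgTgT   [T ::= d T g T]
ddddTgTgTgTgT => ddddogTgTgTgT   [T ::= o]
ddddogTgTgTgT => ddddogogTgTgT   [T ::= o]
ddddogogTgTgT => ddddogogogTgT   [T ::= o]
ddddogogogTgT => ddddogogogogT   [T ::= o]
ddddogogogogT => ddddogogogogo   [T ::= o]

T => dTgT => ddTgTgT => dddTgTgTgT => ddddTgTgTgTgT => ddddogTgTgTgT => ddddogogTgTgT => ddddogogogTgT => ddddogogogogT => ddddogogogogo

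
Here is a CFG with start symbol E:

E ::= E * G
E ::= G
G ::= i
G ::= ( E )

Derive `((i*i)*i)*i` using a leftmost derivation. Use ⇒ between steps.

E ⇒ E*G ⇒ G*G ⇒ (E)*G ⇒ (E*G)*G ⇒ (G*G)*G ⇒ ((E)*G)*G ⇒ ((E*G)*G)*G ⇒ ((G*G)*G)*G ⇒ ((i*G)*G)*G ⇒ ((i*i)*G)*G ⇒ ((i*i)*i)*G ⇒ ((i*i)*i)*i

E ⇒ E*G   [E ::= E * G]
E*G ⇒ G*G   [E ::= G]
G*G ⇒ (E)*G   [G ::= ( E )]
(E)*G ⇒ (E*G)*G   [E ::= E * G]
(E*G)*G ⇒ (G*G)*G   [E ::= G]
(G*G)*G ⇒ ((E)*G)*G   [G ::= ( E )]
((E)*G)*G ⇒ ((E*G)*G)*G   [E ::= E * G]
((E*G)*G)*G ⇒ ((G*G)*G)*G   [E ::= G]
((G*G)*G)*G ⇒ ((i*G)*G)*G   [G ::= i]
((i*G)*G)*G ⇒ ((i*i)*G)*G   [G ::= i]
((i*i)*G)*G ⇒ ((i*i)*i)*G   [G ::= i]
((i*i)*i)*G ⇒ ((i*i)*i)*i   [G ::= i]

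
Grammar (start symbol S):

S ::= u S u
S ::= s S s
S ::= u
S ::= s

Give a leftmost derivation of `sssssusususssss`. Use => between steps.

S=>sSs=>ssSss=>sssSsss=>ssssSssss=>sssssSsssss=>sssssuSusssss=>sssssusSsusssss=>sssssusususssss

S => sSs   [S ::= s S s]
sSs => ssSss   [S ::= s S s]
ssSss => sssSsss   [S ::= s S s]
sssSsss => ssssSssss   [S ::= s S s]
ssssSssss => sssssSsssss   [S ::= s S s]
sssssSsssss => sssssuSusssss   [S ::= u S u]
sssssuSusssss => sssssusSsusssss   [S ::= s S s]
sssssusSsusssss => sssssusususssss   [S ::= u]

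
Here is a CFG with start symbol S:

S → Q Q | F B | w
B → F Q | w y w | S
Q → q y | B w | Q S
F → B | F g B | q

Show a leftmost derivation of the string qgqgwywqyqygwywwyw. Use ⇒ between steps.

S ⇒ FB ⇒ FgBB ⇒ BgBB ⇒ FQgBB ⇒ FgBQgBB ⇒ qgBQgBB ⇒ qgFQQgBB ⇒ qgFgBQQgBB ⇒ qgqgBQQgBB ⇒ qgqgwywQQgBB ⇒ qgqgwywqyQgBB ⇒ qgqgwywqyqygBB ⇒ qgqgwywqyqygwywB ⇒ qgqgwywqyqygwywwyw

S ⇒ FB   [S → F B]
FB ⇒ FgBB   [F → F g B]
FgBB ⇒ BgBB   [F → B]
BgBB ⇒ FQgBB   [B → F Q]
FQgBB ⇒ FgBQgBB   [F → F g B]
FgBQgBB ⇒ qgBQgBB   [F → q]
qgBQgBB ⇒ qgFQQgBB   [B → F Q]
qgFQQgBB ⇒ qgFgBQQgBB   [F → F g B]
qgFgBQQgBB ⇒ qgqgBQQgBB   [F → q]
qgqgBQQgBB ⇒ qgqgwywQQgBB   [B → w y w]
qgqgwywQQgBB ⇒ qgqgwywqyQgBB   [Q → q y]
qgqgwywqyQgBB ⇒ qgqgwywqyqygBB   [Q → q y]
qgqgwywqyqygBB ⇒ qgqgwywqyqygwywB   [B → w y w]
qgqgwywqyqygwywB ⇒ qgqgwywqyqygwywwyw   [B → w y w]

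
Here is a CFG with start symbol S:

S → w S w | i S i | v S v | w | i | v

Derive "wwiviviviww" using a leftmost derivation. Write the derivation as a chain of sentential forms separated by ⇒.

S ⇒ wSw ⇒ wwSww ⇒ wwiSiww ⇒ wwivSviww ⇒ wwiviSiviww ⇒ wwiviviviww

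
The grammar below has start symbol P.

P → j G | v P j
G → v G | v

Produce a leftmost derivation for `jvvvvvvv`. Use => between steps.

P=>jG=>jvG=>jvvG=>jvvvG=>jvvvvG=>jvvvvvG=>jvvvvvvG=>jvvvvvvv

P => jG   [P → j G]
jG => jvG   [G → v G]
jvG => jvvG   [G → v G]
jvvG => jvvvG   [G → v G]
jvvvG => jvvvvG   [G → v G]
jvvvvG => jvvvvvG   [G → v G]
jvvvvvG => jvvvvvvG   [G → v G]
jvvvvvvG => jvvvvvvv   [G → v]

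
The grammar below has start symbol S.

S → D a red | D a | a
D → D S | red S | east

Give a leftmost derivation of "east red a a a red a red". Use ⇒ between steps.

S ⇒ D a red   [S → D a red]
D a red ⇒ D S a red   [D → D S]
D S a red ⇒ east S a red   [D → east]
east S a red ⇒ east D a red a red   [S → D a red]
east D a red a red ⇒ east D S a red a red   [D → D S]
east D S a red a red ⇒ east red S S a red a red   [D → red S]
east red S S a red a red ⇒ east red a S a red a red   [S → a]
east red a S a red a red ⇒ east red a a a red a red   [S → a]

S ⇒ D a red ⇒ D S a red ⇒ east S a red ⇒ east D a red a red ⇒ east D S a red a red ⇒ east red S S a red a red ⇒ east red a S a red a red ⇒ east red a a a red a red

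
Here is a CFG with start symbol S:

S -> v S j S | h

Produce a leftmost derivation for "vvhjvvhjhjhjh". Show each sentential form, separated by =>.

S => vSjS   [S -> v S j S]
vSjS => vvSjSjS   [S -> v S j S]
vvSjSjS => vvhjSjS   [S -> h]
vvhjSjS => vvhjvSjSjS   [S -> v S j S]
vvhjvSjSjS => vvhjvvSjSjSjS   [S -> v S j S]
vvhjvvSjSjSjS => vvhjvvhjSjSjS   [S -> h]
vvhjvvhjSjSjS => vvhjvvhjhjSjS   [S -> h]
vvhjvvhjhjSjS => vvhjvvhjhjhjS   [S -> h]
vvhjvvhjhjhjS => vvhjvvhjhjhjh   [S -> h]

S=>vSjS=>vvSjSjS=>vvhjSjS=>vvhjvSjSjS=>vvhjvvSjSjSjS=>vvhjvvhjSjSjS=>vvhjvvhjhjSjS=>vvhjvvhjhjhjS=>vvhjvvhjhjhjh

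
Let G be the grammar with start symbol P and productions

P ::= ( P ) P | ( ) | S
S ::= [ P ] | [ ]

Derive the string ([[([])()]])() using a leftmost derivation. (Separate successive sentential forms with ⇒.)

P ⇒ (P)P ⇒ (S)P ⇒ ([P])P ⇒ ([S])P ⇒ ([[P]])P ⇒ ([[(P)P]])P ⇒ ([[(S)P]])P ⇒ ([[([])P]])P ⇒ ([[([])()]])P ⇒ ([[([])()]])()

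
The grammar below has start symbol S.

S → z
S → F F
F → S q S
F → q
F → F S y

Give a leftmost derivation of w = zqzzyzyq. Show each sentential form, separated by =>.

S => FF   [S → F F]
FF => FSyF   [F → F S y]
FSyF => FSySyF   [F → F S y]
FSySyF => SqSSySyF   [F → S q S]
SqSSySyF => zqSSySyF   [S → z]
zqSSySyF => zqzSySyF   [S → z]
zqzSySyF => zqzzySyF   [S → z]
zqzzySyF => zqzzyzyF   [S → z]
zqzzyzyF => zqzzyzyq   [F → q]

S => FF => FSyF => FSySyF => SqSSySyF => zqSSySyF => zqzSySyF => zqzzySyF => zqzzyzyF => zqzzyzyq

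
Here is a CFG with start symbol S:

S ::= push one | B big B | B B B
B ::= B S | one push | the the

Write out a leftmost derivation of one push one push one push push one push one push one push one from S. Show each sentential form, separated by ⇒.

S ⇒ B B B   [S ::= B B B]
B B B ⇒ one push B B   [B ::= one push]
one push B B ⇒ one push one push B   [B ::= one push]
one push one push B ⇒ one push one push B S   [B ::= B S]
one push one push B S ⇒ one push one push B S S   [B ::= B S]
one push one push B S S ⇒ one push one push B S S S   [B ::= B S]
one push one push B S S S ⇒ one push one push B S S S S   [B ::= B S]
one push one push B S S S S ⇒ one push one push one push S S S S   [B ::= one push]
one push one push one push S S S S ⇒ one push one push one push push one S S S   [S ::= push one]
one push one push one push push one S S S ⇒ one push one push one push push one push one S S   [S ::= push one]
one push one push one push push one push one S S ⇒ one push one push one push push one push one push one S   [S ::= push one]
one push one push one push push one push one push one S ⇒ one push one push one push push one push one push one push one   [S ::= push one]

S ⇒ B B B ⇒ one push B B ⇒ one push one push B ⇒ one push one push B S ⇒ one push one push B S S ⇒ one push one push B S S S ⇒ one push one push B S S S S ⇒ one push one push one push S S S S ⇒ one push one push one push push one S S S ⇒ one push one push one push push one push one S S ⇒ one push one push one push push one push one push one S ⇒ one push one push one push push one push one push one push one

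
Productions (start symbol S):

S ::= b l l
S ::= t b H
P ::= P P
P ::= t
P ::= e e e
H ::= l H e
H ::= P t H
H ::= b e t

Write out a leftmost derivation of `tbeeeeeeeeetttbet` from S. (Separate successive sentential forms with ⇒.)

S ⇒ tbH ⇒ tbPtH ⇒ tbPPtH ⇒ tbeeePtH ⇒ tbeeePPtH ⇒ tbeeeeeePtH ⇒ tbeeeeeeeeetH ⇒ tbeeeeeeeeetPtH ⇒ tbeeeeeeeeetttH ⇒ tbeeeeeeeeetttbet

S ⇒ tbH   [S ::= t b H]
tbH ⇒ tbPtH   [H ::= P t H]
tbPtH ⇒ tbPPtH   [P ::= P P]
tbPPtH ⇒ tbeeePtH   [P ::= e e e]
tbeeePtH ⇒ tbeeePPtH   [P ::= P P]
tbeeePPtH ⇒ tbeeeeeePtH   [P ::= e e e]
tbeeeeeePtH ⇒ tbeeeeeeeeetH   [P ::= e e e]
tbeeeeeeeeetH ⇒ tbeeeeeeeeetPtH   [H ::= P t H]
tbeeeeeeeeetPtH ⇒ tbeeeeeeeeetttH   [P ::= t]
tbeeeeeeeeetttH ⇒ tbeeeeeeeeetttbet   [H ::= b e t]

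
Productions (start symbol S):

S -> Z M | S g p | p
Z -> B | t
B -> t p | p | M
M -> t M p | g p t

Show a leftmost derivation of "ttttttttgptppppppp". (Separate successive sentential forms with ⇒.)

S⇒ZM⇒tM⇒ttMp⇒tttMpp⇒ttttMppp⇒tttttMpppp⇒ttttttMppppp⇒tttttttMpppppp⇒ttttttttMppppppp⇒ttttttttgptppppppp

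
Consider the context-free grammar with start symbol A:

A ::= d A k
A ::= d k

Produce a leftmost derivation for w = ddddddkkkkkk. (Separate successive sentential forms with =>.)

A => dAk => ddAkk => dddAkkk => ddddAkkkk => dddddAkkkkk => ddddddkkkkkk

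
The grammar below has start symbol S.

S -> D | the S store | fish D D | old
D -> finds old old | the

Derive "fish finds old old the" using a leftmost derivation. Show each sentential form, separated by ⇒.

S ⇒ fish D D ⇒ fish finds old old D ⇒ fish finds old old the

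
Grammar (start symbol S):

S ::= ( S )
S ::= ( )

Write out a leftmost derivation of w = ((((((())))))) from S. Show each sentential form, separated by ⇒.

S ⇒ (S) ⇒ ((S)) ⇒ (((S))) ⇒ ((((S)))) ⇒ (((((S))))) ⇒ ((((((S)))))) ⇒ ((((((()))))))

S ⇒ (S)   [S ::= ( S )]
(S) ⇒ ((S))   [S ::= ( S )]
((S)) ⇒ (((S)))   [S ::= ( S )]
(((S))) ⇒ ((((S))))   [S ::= ( S )]
((((S)))) ⇒ (((((S)))))   [S ::= ( S )]
(((((S))))) ⇒ ((((((S))))))   [S ::= ( S )]
((((((S)))))) ⇒ ((((((()))))))   [S ::= ( )]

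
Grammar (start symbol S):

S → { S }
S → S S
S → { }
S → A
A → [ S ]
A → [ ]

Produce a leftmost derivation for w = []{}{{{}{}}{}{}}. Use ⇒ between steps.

S ⇒ SS   [S → S S]
SS ⇒ AS   [S → A]
AS ⇒ []S   [A → [ ]]
[]S ⇒ []SS   [S → S S]
[]SS ⇒ []{}S   [S → { }]
[]{}S ⇒ []{}{S}   [S → { S }]
[]{}{S} ⇒ []{}{SS}   [S → S S]
[]{}{SS} ⇒ []{}{SSS}   [S → S S]
[]{}{SSS} ⇒ []{}{{S}SS}   [S → { S }]
[]{}{{S}SS} ⇒ []{}{{SS}SS}   [S → S S]
[]{}{{SS}SS} ⇒ []{}{{{}S}SS}   [S → { }]
[]{}{{{}S}SS} ⇒ []{}{{{}{}}SS}   [S → { }]
[]{}{{{}{}}SS} ⇒ []{}{{{}{}}{}S}   [S → { }]
[]{}{{{}{}}{}S} ⇒ []{}{{{}{}}{}{}}   [S → { }]

S ⇒ SS ⇒ AS ⇒ []S ⇒ []SS ⇒ []{}S ⇒ []{}{S} ⇒ []{}{SS} ⇒ []{}{SSS} ⇒ []{}{{S}SS} ⇒ []{}{{SS}SS} ⇒ []{}{{{}S}SS} ⇒ []{}{{{}{}}SS} ⇒ []{}{{{}{}}{}S} ⇒ []{}{{{}{}}{}{}}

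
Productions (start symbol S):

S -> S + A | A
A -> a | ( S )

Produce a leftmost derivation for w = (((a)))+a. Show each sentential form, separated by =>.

S => S+A => A+A => (S)+A => (A)+A => ((S))+A => ((A))+A => (((S)))+A => (((A)))+A => (((a)))+A => (((a)))+a

S => S+A   [S -> S + A]
S+A => A+A   [S -> A]
A+A => (S)+A   [A -> ( S )]
(S)+A => (A)+A   [S -> A]
(A)+A => ((S))+A   [A -> ( S )]
((S))+A => ((A))+A   [S -> A]
((A))+A => (((S)))+A   [A -> ( S )]
(((S)))+A => (((A)))+A   [S -> A]
(((A)))+A => (((a)))+A   [A -> a]
(((a)))+A => (((a)))+a   [A -> a]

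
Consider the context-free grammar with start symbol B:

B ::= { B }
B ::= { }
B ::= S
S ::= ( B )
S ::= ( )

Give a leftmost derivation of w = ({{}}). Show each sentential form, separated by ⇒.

B ⇒ S ⇒ (B) ⇒ ({B}) ⇒ ({{}})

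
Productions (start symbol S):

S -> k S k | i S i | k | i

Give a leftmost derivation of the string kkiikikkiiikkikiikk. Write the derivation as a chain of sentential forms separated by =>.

S => kSk => kkSkk => kkiSikk => kkiiSiikk => kkiikSkiikk => kkiikiSikiikk => kkiikikSkikiikk => kkiikikkSkkikiikk => kkiikikkiSikkikiikk => kkiikikkiiikkikiikk

S => kSk   [S -> k S k]
kSk => kkSkk   [S -> k S k]
kkSkk => kkiSikk   [S -> i S i]
kkiSikk => kkiiSiikk   [S -> i S i]
kkiiSiikk => kkiikSkiikk   [S -> k S k]
kkiikSkiikk => kkiikiSikiikk   [S -> i S i]
kkiikiSikiikk => kkiikikSkikiikk   [S -> k S k]
kkiikikSkikiikk => kkiikikkSkkikiikk   [S -> k S k]
kkiikikkSkkikiikk => kkiikikkiSikkikiikk   [S -> i S i]
kkiikikkiSikkikiikk => kkiikikkiiikkikiikk   [S -> i]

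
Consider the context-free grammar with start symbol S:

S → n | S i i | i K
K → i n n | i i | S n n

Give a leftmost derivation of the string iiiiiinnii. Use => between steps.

S => Sii => iKii => iSnnii => iSiinnii => iiKiinnii => iiiiiinnii

S => Sii   [S → S i i]
Sii => iKii   [S → i K]
iKii => iSnnii   [K → S n n]
iSnnii => iSiinnii   [S → S i i]
iSiinnii => iiKiinnii   [S → i K]
iiKiinnii => iiiiiinnii   [K → i i]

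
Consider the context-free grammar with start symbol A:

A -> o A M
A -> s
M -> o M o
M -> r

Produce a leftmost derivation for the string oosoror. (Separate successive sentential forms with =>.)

A => oAM => ooAMM => oosMM => oosoMoM => oosoroM => oosoror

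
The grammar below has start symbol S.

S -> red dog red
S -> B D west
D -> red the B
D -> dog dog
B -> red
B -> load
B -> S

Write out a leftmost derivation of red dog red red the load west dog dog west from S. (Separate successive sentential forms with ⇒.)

S ⇒ B D west ⇒ S D west ⇒ B D west D west ⇒ S D west D west ⇒ red dog red D west D west ⇒ red dog red red the B west D west ⇒ red dog red red the load west D west ⇒ red dog red red the load west dog dog west

S ⇒ B D west   [S -> B D west]
B D west ⇒ S D west   [B -> S]
S D west ⇒ B D west D west   [S -> B D west]
B D west D west ⇒ S D west D west   [B -> S]
S D west D west ⇒ red dog red D west D west   [S -> red dog red]
red dog red D west D west ⇒ red dog red red the B west D west   [D -> red the B]
red dog red red the B west D west ⇒ red dog red red the load west D west   [B -> load]
red dog red red the load west D west ⇒ red dog red red the load west dog dog west   [D -> dog dog]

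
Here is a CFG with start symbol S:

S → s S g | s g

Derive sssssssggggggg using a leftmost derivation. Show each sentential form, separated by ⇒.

S ⇒ sSg   [S → s S g]
sSg ⇒ ssSgg   [S → s S g]
ssSgg ⇒ sssSggg   [S → s S g]
sssSggg ⇒ ssssSgggg   [S → s S g]
ssssSgggg ⇒ sssssSggggg   [S → s S g]
sssssSggggg ⇒ ssssssSgggggg   [S → s S g]
ssssssSgggggg ⇒ sssssssggggggg   [S → s g]

S⇒sSg⇒ssSgg⇒sssSggg⇒ssssSgggg⇒sssssSggggg⇒ssssssSgggggg⇒sssssssggggggg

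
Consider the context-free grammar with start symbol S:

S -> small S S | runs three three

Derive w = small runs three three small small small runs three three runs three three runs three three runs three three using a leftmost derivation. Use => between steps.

S => small S S => small runs three three S => small runs three three small S S => small runs three three small small S S S => small runs three three small small small S S S S => small runs three three small small small runs three three S S S => small runs three three small small small runs three three runs three three S S => small runs three three small small small runs three three runs three three runs three three S => small runs three three small small small runs three three runs three three runs three three runs three three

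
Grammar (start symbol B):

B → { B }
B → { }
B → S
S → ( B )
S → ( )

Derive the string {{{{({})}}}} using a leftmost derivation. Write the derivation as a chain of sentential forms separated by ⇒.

B ⇒ {B} ⇒ {{B}} ⇒ {{{B}}} ⇒ {{{{B}}}} ⇒ {{{{S}}}} ⇒ {{{{(B)}}}} ⇒ {{{{({})}}}}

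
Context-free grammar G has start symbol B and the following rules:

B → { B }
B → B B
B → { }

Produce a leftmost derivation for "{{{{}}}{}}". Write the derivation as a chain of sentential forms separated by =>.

B => {B} => {BB} => {{B}B} => {{{B}}B} => {{{{}}}B} => {{{{}}}{}}

B => {B}   [B → { B }]
{B} => {BB}   [B → B B]
{BB} => {{B}B}   [B → { B }]
{{B}B} => {{{B}}B}   [B → { B }]
{{{B}}B} => {{{{}}}B}   [B → { }]
{{{{}}}B} => {{{{}}}{}}   [B → { }]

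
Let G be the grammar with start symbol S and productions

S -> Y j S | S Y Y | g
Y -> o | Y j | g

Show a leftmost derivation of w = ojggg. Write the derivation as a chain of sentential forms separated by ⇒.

S ⇒ SYY ⇒ YjSYY ⇒ ojSYY ⇒ ojgYY ⇒ ojggY ⇒ ojggg

S ⇒ SYY   [S -> S Y Y]
SYY ⇒ YjSYY   [S -> Y j S]
YjSYY ⇒ ojSYY   [Y -> o]
ojSYY ⇒ ojgYY   [S -> g]
ojgYY ⇒ ojggY   [Y -> g]
ojggY ⇒ ojggg   [Y -> g]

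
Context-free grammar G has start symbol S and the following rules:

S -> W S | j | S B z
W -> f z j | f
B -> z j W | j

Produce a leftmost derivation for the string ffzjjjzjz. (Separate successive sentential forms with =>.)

S => WS   [S -> W S]
WS => fS   [W -> f]
fS => fSBz   [S -> S B z]
fSBz => fSBzBz   [S -> S B z]
fSBzBz => fWSBzBz   [S -> W S]
fWSBzBz => ffzjSBzBz   [W -> f z j]
ffzjSBzBz => ffzjjBzBz   [S -> j]
ffzjjBzBz => ffzjjjzBz   [B -> j]
ffzjjjzBz => ffzjjjzjz   [B -> j]

S=>WS=>fS=>fSBz=>fSBzBz=>fWSBzBz=>ffzjSBzBz=>ffzjjBzBz=>ffzjjjzBz=>ffzjjjzjz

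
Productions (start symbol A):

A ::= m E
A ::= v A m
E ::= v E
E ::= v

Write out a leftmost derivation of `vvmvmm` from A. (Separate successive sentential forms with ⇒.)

A ⇒ vAm   [A ::= v A m]
vAm ⇒ vvAmm   [A ::= v A m]
vvAmm ⇒ vvmEmm   [A ::= m E]
vvmEmm ⇒ vvmvmm   [E ::= v]

A ⇒ vAm ⇒ vvAmm ⇒ vvmEmm ⇒ vvmvmm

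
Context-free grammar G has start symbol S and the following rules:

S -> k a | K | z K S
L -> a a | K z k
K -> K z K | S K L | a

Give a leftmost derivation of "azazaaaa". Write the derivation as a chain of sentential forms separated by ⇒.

S⇒K⇒KzK⇒azK⇒azSKL⇒azKKL⇒azKzKKL⇒azazKKL⇒azazaKL⇒azazaaL⇒azazaaaa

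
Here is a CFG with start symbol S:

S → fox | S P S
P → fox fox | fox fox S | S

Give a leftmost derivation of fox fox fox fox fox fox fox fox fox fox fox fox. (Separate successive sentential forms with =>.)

S => S P S => S P S P S => fox P S P S => fox S S P S => fox S P S S P S => fox S P S P S S P S => fox fox P S P S S P S => fox fox fox fox S P S S P S => fox fox fox fox fox P S S P S => fox fox fox fox fox fox fox S S P S => fox fox fox fox fox fox fox fox S P S => fox fox fox fox fox fox fox fox fox P S => fox fox fox fox fox fox fox fox fox fox fox S => fox fox fox fox fox fox fox fox fox fox fox fox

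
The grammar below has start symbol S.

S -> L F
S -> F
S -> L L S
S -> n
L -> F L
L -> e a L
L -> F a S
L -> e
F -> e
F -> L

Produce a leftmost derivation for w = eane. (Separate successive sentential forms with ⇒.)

S ⇒ LF ⇒ FaSF ⇒ LaSF ⇒ eaSF ⇒ eanF ⇒ eane

S ⇒ LF   [S -> L F]
LF ⇒ FaSF   [L -> F a S]
FaSF ⇒ LaSF   [F -> L]
LaSF ⇒ eaSF   [L -> e]
eaSF ⇒ eanF   [S -> n]
eanF ⇒ eane   [F -> e]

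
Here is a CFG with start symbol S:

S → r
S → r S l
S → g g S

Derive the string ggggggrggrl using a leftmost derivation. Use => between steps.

S => ggS => ggggS => ggggggS => ggggggrSl => ggggggrggSl => ggggggrggrl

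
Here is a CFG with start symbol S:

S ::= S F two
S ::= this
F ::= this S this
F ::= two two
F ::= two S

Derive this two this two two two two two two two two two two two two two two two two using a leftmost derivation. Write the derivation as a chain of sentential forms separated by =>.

S => S F two   [S ::= S F two]
S F two => S F two F two   [S ::= S F two]
S F two F two => this F two F two   [S ::= this]
this F two F two => this two S two F two   [F ::= two S]
this two S two F two => this two S F two two F two   [S ::= S F two]
this two S F two two F two => this two S F two F two two F two   [S ::= S F two]
this two S F two F two two F two => this two S F two F two F two two F two   [S ::= S F two]
this two S F two F two F two two F two => this two S F two F two F two F two two F two   [S ::= S F two]
this two S F two F two F two F two two F two => this two this F two F two F two F two two F two   [S ::= this]
this two this F two F two F two F two two F two => this two this two two two F two F two F two two F two   [F ::= two two]
this two this two two two F two F two F two two F two => this two this two two two two two two F two F two two F two   [F ::= two two]
this two this two two two two two two F two F two two F two => this two this two two two two two two two two two F two two F two   [F ::= two two]
this two this two two two two two two two two two F two two F two => this two this two two two two two two two two two two two two two F two   [F ::= two two]
this two this two two two two two two two two two two two two two F two => this two this two two two two two two two two two two two two two two two two   [F ::= two two]

S => S F two => S F two F two => this F two F two => this two S two F two => this two S F two two F two => this two S F two F two two F two => this two S F two F two F two two F two => this two S F two F two F two F two two F two => this two this F two F two F two F two two F two => this two this two two two F two F two F two two F two => this two this two two two two two two F two F two two F two => this two this two two two two two two two two two F two two F two => this two this two two two two two two two two two two two two two F two => this two this two two two two two two two two two two two two two two two two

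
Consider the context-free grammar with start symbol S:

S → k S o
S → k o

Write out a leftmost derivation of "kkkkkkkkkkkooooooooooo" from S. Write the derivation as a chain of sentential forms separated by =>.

S => kSo   [S → k S o]
kSo => kkSoo   [S → k S o]
kkSoo => kkkSooo   [S → k S o]
kkkSooo => kkkkSoooo   [S → k S o]
kkkkSoooo => kkkkkSooooo   [S → k S o]
kkkkkSooooo => kkkkkkSoooooo   [S → k S o]
kkkkkkSoooooo => kkkkkkkSooooooo   [S → k S o]
kkkkkkkSooooooo => kkkkkkkkSoooooooo   [S → k S o]
kkkkkkkkSoooooooo => kkkkkkkkkSooooooooo   [S → k S o]
kkkkkkkkkSooooooooo => kkkkkkkkkkSoooooooooo   [S → k S o]
kkkkkkkkkkSoooooooooo => kkkkkkkkkkkooooooooooo   [S → k o]

S => kSo => kkSoo => kkkSooo => kkkkSoooo => kkkkkSooooo => kkkkkkSoooooo => kkkkkkkSooooooo => kkkkkkkkSoooooooo => kkkkkkkkkSooooooooo => kkkkkkkkkkSoooooooooo => kkkkkkkkkkkooooooooooo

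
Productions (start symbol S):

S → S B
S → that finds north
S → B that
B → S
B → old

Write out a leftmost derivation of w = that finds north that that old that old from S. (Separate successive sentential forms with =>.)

S => S B => B that B => S that B => S B that B => B that B that B => S that B that B => B that that B that B => S that that B that B => that finds north that that B that B => that finds north that that old that B => that finds north that that old that old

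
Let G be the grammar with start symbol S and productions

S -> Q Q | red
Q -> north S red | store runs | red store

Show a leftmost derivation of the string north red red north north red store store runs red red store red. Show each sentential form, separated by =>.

S => Q Q   [S -> Q Q]
Q Q => north S red Q   [Q -> north S red]
north S red Q => north red red Q   [S -> red]
north red red Q => north red red north S red   [Q -> north S red]
north red red north S red => north red red north Q Q red   [S -> Q Q]
north red red north Q Q red => north red red north north S red Q red   [Q -> north S red]
north red red north north S red Q red => north red red north north Q Q red Q red   [S -> Q Q]
north red red north north Q Q red Q red => north red red north north red store Q red Q red   [Q -> red store]
north red red north north red store Q red Q red => north red red north north red store store runs red Q red   [Q -> store runs]
north red red north north red store store runs red Q red => north red red north north red store store runs red red store red   [Q -> red store]

S => Q Q => north S red Q => north red red Q => north red red north S red => north red red north Q Q red => north red red north north S red Q red => north red red north north Q Q red Q red => north red red north north red store Q red Q red => north red red north north red store store runs red Q red => north red red north north red store store runs red red store red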